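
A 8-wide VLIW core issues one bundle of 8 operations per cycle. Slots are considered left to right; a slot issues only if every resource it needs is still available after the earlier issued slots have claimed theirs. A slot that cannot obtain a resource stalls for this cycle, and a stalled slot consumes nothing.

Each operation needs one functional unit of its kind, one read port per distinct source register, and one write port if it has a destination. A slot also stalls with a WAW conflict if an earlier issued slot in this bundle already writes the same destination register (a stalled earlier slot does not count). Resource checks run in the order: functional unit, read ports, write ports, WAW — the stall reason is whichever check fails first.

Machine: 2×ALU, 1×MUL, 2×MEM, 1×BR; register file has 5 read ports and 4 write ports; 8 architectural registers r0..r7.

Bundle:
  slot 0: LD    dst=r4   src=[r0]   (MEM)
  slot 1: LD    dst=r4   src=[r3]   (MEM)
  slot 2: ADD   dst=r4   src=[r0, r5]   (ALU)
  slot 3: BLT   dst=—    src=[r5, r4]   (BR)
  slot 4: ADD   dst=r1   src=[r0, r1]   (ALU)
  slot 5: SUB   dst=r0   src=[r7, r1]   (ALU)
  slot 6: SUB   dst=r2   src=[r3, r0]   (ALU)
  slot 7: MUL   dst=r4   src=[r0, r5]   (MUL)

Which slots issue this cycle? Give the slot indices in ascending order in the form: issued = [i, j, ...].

slot 0 (MEM): ISSUE — free A2,Mu1,Ld1,B1 rp4 wp3
slot 1 (MEM): stall WAW — free A2,Mu1,Ld1,B1 rp4 wp3
slot 2 (ALU): stall WAW — free A2,Mu1,Ld1,B1 rp4 wp3
slot 3 (BR): ISSUE — free A2,Mu1,Ld1,B0 rp2 wp3
slot 4 (ALU): ISSUE — free A1,Mu1,Ld1,B0 rp0 wp2
slot 5 (ALU): stall RD_PORT — free A1,Mu1,Ld1,B0 rp0 wp2
slot 6 (ALU): stall RD_PORT — free A1,Mu1,Ld1,B0 rp0 wp2
slot 7 (MUL): stall RD_PORT — free A1,Mu1,Ld1,B0 rp0 wp2

issued = [0, 3, 4]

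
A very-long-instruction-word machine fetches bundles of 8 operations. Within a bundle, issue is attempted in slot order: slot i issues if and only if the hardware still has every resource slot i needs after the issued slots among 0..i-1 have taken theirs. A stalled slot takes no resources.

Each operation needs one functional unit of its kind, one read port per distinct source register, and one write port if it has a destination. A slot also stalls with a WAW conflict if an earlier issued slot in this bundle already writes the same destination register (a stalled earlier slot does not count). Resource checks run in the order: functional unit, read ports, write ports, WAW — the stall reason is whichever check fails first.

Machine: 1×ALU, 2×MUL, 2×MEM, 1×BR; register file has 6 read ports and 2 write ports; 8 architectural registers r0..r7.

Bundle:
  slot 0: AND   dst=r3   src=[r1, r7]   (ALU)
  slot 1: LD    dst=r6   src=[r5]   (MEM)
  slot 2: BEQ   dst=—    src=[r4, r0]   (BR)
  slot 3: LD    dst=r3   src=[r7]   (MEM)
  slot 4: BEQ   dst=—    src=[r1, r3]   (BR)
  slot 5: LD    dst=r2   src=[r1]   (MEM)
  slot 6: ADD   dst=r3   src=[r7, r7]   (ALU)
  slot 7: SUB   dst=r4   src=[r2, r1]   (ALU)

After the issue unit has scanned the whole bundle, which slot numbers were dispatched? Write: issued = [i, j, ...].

[0] ALU needs rd=2 wr=1: ok; after: ALU=0 MUL=2 MEM=2 BR=1, R=4, W=1
[1] MEM needs rd=1 wr=1: ok; after: ALU=0 MUL=2 MEM=1 BR=1, R=3, W=0
[2] BR needs rd=2 wr=0: ok; after: ALU=0 MUL=2 MEM=1 BR=0, R=1, W=0
[3] MEM needs rd=1 wr=1: WR_PORT; after: ALU=0 MUL=2 MEM=1 BR=0, R=1, W=0
[4] BR needs rd=2 wr=0: FU; after: ALU=0 MUL=2 MEM=1 BR=0, R=1, W=0
[5] MEM needs rd=1 wr=1: WR_PORT; after: ALU=0 MUL=2 MEM=1 BR=0, R=1, W=0
[6] ALU needs rd=1 wr=1: FU; after: ALU=0 MUL=2 MEM=1 BR=0, R=1, W=0
[7] ALU needs rd=2 wr=1: FU; after: ALU=0 MUL=2 MEM=1 BR=0, R=1, W=0

issued = [0, 1, 2]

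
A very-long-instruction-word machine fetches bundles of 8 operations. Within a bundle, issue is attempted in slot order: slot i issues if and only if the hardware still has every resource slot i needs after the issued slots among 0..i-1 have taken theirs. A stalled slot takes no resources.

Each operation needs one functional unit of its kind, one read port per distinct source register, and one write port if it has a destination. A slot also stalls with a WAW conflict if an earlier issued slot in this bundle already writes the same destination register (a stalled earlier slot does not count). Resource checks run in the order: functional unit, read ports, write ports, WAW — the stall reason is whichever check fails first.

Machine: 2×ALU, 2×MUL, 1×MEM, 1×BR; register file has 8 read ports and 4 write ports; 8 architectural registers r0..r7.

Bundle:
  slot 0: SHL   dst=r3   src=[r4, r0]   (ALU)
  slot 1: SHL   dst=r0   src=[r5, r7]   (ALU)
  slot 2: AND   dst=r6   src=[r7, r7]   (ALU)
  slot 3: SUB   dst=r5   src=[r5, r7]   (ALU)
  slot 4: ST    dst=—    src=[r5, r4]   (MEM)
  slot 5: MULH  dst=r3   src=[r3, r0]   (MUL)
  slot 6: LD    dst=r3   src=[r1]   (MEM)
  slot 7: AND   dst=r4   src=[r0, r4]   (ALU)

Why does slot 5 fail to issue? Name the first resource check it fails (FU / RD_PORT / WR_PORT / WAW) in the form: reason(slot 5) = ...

reason(slot 5) = WAW

  0. ALU→r3 ⇒ go  {1A/2Mu/1Ld/1B | 6r 3w}
  1. ALU→r0 ⇒ go  {0A/2Mu/1Ld/1B | 4r 2w}
  2. ALU→r6 ⇒ no(FU)  {0A/2Mu/1Ld/1B | 4r 2w}
  3. ALU→r5 ⇒ no(FU)  {0A/2Mu/1Ld/1B | 4r 2w}
  4. MEM ⇒ go  {0A/2Mu/0Ld/1B | 2r 2w}
  5. MUL→r3 ⇒ no(WAW)  {0A/2Mu/0Ld/1B | 2r 2w}
  6. MEM→r3 ⇒ no(FU)  {0A/2Mu/0Ld/1B | 2r 2w}
  7. ALU→r4 ⇒ no(FU)  {0A/2Mu/0Ld/1B | 2r 2w}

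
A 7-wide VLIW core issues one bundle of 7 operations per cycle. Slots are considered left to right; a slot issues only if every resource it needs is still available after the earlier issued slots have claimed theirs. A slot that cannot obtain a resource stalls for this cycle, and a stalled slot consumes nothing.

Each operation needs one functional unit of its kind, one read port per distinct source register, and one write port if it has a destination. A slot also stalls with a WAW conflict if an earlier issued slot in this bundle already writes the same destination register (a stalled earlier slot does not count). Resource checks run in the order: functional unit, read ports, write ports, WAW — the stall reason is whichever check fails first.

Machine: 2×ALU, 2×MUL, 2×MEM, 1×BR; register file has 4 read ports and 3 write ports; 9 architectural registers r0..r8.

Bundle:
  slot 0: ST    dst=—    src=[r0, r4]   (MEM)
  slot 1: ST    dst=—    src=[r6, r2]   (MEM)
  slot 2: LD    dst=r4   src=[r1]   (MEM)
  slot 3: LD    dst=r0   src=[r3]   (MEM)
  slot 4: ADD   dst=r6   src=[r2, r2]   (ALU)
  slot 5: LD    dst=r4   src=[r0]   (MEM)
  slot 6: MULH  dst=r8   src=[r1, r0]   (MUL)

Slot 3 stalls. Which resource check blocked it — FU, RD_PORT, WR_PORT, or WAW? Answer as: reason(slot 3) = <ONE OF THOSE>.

[0] MEM needs rd=2 wr=0: ok; after: ALU=2 MUL=2 MEM=1 BR=1, R=2, W=3
[1] MEM needs rd=2 wr=0: ok; after: ALU=2 MUL=2 MEM=0 BR=1, R=0, W=3
[2] MEM needs rd=1 wr=1: FU; after: ALU=2 MUL=2 MEM=0 BR=1, R=0, W=3
[3] MEM needs rd=1 wr=1: FU; after: ALU=2 MUL=2 MEM=0 BR=1, R=0, W=3
[4] ALU needs rd=1 wr=1: RD_PORT; after: ALU=2 MUL=2 MEM=0 BR=1, R=0, W=3
[5] MEM needs rd=1 wr=1: FU; after: ALU=2 MUL=2 MEM=0 BR=1, R=0, W=3
[6] MUL needs rd=2 wr=1: RD_PORT; after: ALU=2 MUL=2 MEM=0 BR=1, R=0, W=3

reason(slot 3) = FU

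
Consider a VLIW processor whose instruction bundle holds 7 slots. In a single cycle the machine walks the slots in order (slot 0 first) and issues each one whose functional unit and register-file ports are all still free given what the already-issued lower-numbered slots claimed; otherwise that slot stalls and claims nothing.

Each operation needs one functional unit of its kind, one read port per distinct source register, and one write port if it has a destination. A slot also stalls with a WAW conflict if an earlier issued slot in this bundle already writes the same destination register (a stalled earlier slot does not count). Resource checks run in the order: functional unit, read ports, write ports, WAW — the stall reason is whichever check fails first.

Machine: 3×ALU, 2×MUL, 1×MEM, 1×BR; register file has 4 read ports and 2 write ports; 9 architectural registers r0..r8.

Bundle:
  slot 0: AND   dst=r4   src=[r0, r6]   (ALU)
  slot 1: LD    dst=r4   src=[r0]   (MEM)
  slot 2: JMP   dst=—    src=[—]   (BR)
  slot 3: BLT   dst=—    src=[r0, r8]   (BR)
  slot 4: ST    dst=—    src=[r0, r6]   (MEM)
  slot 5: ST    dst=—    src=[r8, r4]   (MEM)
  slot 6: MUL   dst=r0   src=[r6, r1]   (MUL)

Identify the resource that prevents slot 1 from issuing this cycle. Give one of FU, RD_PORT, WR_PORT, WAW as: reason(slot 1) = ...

(0) want 1×ALU +2rd +1wr — yes → AL2|MU2|ME1|BR1|rd2|wr1
(1) want 1×MEM +1rd +1wr — WAW → AL2|MU2|ME1|BR1|rd2|wr1
(2) want 1×BR +0rd +0wr — yes → AL2|MU2|ME1|BR0|rd2|wr1
(3) want 1×BR +2rd +0wr — FU → AL2|MU2|ME1|BR0|rd2|wr1
(4) want 1×MEM +2rd +0wr — yes → AL2|MU2|ME0|BR0|rd0|wr1
(5) want 1×MEM +2rd +0wr — FU → AL2|MU2|ME0|BR0|rd0|wr1
(6) want 1×MUL +2rd +1wr — RD_PORT → AL2|MU2|ME0|BR0|rd0|wr1

reason(slot 1) = WAW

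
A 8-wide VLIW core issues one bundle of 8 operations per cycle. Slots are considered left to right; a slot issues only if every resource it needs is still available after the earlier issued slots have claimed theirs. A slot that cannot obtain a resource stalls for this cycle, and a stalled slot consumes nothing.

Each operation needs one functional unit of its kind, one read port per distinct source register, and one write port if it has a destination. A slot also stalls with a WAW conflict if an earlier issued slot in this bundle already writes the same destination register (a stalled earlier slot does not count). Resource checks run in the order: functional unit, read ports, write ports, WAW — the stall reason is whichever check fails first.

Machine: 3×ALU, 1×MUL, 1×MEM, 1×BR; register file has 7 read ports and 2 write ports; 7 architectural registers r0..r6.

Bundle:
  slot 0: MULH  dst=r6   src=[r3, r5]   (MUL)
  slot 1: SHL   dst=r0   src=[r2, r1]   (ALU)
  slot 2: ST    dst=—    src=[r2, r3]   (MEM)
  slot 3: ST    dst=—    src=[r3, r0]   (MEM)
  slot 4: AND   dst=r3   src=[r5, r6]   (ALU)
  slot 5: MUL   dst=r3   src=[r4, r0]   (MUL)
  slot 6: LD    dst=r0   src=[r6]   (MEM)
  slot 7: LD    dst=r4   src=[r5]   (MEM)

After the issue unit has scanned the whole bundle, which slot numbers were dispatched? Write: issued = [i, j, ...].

  0. MUL→r6 ⇒ go  {3A/0Mu/1Ld/1B | 5r 1w}
  1. ALU→r0 ⇒ go  {2A/0Mu/1Ld/1B | 3r 0w}
  2. MEM ⇒ go  {2A/0Mu/0Ld/1B | 1r 0w}
  3. MEM ⇒ no(FU)  {2A/0Mu/0Ld/1B | 1r 0w}
  4. ALU→r3 ⇒ no(RD_PORT)  {2A/0Mu/0Ld/1B | 1r 0w}
  5. MUL→r3 ⇒ no(FU)  {2A/0Mu/0Ld/1B | 1r 0w}
  6. MEM→r0 ⇒ no(FU)  {2A/0Mu/0Ld/1B | 1r 0w}
  7. MEM→r4 ⇒ no(FU)  {2A/0Mu/0Ld/1B | 1r 0w}

issued = [0, 1, 2]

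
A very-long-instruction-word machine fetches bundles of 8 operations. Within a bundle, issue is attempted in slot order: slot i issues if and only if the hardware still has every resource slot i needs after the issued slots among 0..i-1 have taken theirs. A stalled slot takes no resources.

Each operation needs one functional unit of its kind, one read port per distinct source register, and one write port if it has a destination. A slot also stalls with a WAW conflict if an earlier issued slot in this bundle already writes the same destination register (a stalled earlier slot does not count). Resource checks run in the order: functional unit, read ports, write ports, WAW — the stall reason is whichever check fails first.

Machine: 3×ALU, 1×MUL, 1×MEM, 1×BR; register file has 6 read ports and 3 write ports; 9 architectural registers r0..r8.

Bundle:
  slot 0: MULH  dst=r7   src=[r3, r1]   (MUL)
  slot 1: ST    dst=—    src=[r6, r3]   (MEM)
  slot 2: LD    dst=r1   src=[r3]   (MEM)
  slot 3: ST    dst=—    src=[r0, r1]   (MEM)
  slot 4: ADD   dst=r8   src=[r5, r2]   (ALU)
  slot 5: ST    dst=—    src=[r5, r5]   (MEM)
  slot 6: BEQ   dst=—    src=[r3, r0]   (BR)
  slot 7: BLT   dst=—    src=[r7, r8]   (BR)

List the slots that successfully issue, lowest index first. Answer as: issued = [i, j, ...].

issued = [0, 1, 4]

[0] MUL needs rd=2 wr=1: ok; after: ALU=3 MUL=0 MEM=1 BR=1, R=4, W=2
[1] MEM needs rd=2 wr=0: ok; after: ALU=3 MUL=0 MEM=0 BR=1, R=2, W=2
[2] MEM needs rd=1 wr=1: FU; after: ALU=3 MUL=0 MEM=0 BR=1, R=2, W=2
[3] MEM needs rd=2 wr=0: FU; after: ALU=3 MUL=0 MEM=0 BR=1, R=2, W=2
[4] ALU needs rd=2 wr=1: ok; after: ALU=2 MUL=0 MEM=0 BR=1, R=0, W=1
[5] MEM needs rd=1 wr=0: FU; after: ALU=2 MUL=0 MEM=0 BR=1, R=0, W=1
[6] BR needs rd=2 wr=0: RD_PORT; after: ALU=2 MUL=0 MEM=0 BR=1, R=0, W=1
[7] BR needs rd=2 wr=0: RD_PORT; after: ALU=2 MUL=0 MEM=0 BR=1, R=0, W=1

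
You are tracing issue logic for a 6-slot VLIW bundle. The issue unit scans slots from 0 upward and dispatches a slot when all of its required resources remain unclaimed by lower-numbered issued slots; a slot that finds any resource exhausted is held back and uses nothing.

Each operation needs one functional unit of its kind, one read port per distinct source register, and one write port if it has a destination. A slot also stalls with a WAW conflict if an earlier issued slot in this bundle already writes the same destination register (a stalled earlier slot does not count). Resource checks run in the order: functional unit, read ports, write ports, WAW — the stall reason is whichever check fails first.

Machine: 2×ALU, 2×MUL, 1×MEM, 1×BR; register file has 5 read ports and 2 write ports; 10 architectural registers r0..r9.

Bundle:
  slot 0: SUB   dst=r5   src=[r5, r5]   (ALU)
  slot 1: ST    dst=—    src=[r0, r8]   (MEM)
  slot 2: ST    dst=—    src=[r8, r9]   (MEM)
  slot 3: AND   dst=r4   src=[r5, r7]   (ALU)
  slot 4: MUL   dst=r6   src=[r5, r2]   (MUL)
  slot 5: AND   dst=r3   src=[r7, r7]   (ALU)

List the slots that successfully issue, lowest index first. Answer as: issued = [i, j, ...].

(0) want 1×ALU +1rd +1wr — yes → AL1|MU2|ME1|BR1|rd4|wr1
(1) want 1×MEM +2rd +0wr — yes → AL1|MU2|ME0|BR1|rd2|wr1
(2) want 1×MEM +2rd +0wr — FU → AL1|MU2|ME0|BR1|rd2|wr1
(3) want 1×ALU +2rd +1wr — yes → AL0|MU2|ME0|BR1|rd0|wr0
(4) want 1×MUL +2rd +1wr — RD_PORT → AL0|MU2|ME0|BR1|rd0|wr0
(5) want 1×ALU +1rd +1wr — FU → AL0|MU2|ME0|BR1|rd0|wr0

issued = [0, 1, 3]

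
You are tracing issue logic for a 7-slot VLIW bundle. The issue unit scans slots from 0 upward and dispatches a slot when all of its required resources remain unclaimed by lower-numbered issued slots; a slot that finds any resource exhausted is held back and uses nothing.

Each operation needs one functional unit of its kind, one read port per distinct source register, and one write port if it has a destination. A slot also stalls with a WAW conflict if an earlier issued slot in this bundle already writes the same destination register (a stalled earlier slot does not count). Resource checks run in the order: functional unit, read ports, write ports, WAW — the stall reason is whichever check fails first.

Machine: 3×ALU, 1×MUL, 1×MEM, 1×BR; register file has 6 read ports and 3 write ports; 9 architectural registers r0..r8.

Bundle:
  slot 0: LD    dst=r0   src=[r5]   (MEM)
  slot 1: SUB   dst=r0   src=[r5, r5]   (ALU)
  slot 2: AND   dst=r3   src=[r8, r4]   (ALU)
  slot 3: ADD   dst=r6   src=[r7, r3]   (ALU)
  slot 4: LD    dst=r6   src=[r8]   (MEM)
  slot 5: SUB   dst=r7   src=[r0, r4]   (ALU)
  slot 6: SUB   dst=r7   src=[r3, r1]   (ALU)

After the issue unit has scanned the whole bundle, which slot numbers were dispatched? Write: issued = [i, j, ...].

(0) want 1×MEM +1rd +1wr — yes → AL3|MU1|ME0|BR1|rd5|wr2
(1) want 1×ALU +1rd +1wr — WAW → AL3|MU1|ME0|BR1|rd5|wr2
(2) want 1×ALU +2rd +1wr — yes → AL2|MU1|ME0|BR1|rd3|wr1
(3) want 1×ALU +2rd +1wr — yes → AL1|MU1|ME0|BR1|rd1|wr0
(4) want 1×MEM +1rd +1wr — FU → AL1|MU1|ME0|BR1|rd1|wr0
(5) want 1×ALU +2rd +1wr — RD_PORT → AL1|MU1|ME0|BR1|rd1|wr0
(6) want 1×ALU +2rd +1wr — RD_PORT → AL1|MU1|ME0|BR1|rd1|wr0

issued = [0, 2, 3]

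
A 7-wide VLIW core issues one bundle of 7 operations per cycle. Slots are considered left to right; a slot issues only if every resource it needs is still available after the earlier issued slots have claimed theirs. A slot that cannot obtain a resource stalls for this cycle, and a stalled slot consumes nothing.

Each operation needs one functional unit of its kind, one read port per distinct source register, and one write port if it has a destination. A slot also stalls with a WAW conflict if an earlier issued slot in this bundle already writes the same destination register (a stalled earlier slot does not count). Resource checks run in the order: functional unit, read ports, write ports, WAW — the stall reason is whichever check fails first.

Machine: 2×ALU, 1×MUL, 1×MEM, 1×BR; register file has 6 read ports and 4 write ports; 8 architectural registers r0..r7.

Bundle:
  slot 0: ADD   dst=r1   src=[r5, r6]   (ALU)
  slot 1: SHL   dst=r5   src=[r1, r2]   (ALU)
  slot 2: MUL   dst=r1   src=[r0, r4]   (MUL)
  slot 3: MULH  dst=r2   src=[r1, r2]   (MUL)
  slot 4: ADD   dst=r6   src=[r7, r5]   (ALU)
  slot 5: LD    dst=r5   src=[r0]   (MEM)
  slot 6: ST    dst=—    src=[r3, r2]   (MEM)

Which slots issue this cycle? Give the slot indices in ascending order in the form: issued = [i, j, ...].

#0 ALU src=r5,r6 dispatched  <A:1 Mu:1 Ld:1 B:1 rd:4 wr:3>
#1 ALU src=r1,r2 dispatched  <A:0 Mu:1 Ld:1 B:1 rd:2 wr:2>
#2 MUL src=r0,r4 held:WAW  <A:0 Mu:1 Ld:1 B:1 rd:2 wr:2>
#3 MUL src=r1,r2 dispatched  <A:0 Mu:0 Ld:1 B:1 rd:0 wr:1>
#4 ALU src=r7,r5 held:FU  <A:0 Mu:0 Ld:1 B:1 rd:0 wr:1>
#5 MEM src=r0 held:RD_PORT  <A:0 Mu:0 Ld:1 B:1 rd:0 wr:1>
#6 MEM src=r3,r2 held:RD_PORT  <A:0 Mu:0 Ld:1 B:1 rd:0 wr:1>

issued = [0, 1, 3]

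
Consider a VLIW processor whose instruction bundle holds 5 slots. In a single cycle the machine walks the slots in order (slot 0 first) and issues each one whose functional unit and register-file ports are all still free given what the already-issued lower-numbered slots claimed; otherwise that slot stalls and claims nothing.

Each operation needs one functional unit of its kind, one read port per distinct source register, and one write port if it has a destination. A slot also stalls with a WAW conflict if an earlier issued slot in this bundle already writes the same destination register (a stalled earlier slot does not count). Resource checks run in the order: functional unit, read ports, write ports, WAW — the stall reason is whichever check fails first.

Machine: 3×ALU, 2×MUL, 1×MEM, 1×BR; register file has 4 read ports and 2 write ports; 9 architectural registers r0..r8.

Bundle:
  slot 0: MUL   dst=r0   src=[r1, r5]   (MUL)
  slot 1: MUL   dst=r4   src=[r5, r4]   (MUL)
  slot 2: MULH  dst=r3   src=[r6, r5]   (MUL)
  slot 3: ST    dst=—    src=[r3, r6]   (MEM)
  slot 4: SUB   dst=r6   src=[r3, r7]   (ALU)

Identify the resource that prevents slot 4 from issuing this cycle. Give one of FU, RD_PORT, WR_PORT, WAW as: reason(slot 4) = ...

reason(slot 4) = RD_PORT

slot 0 (MUL): ISSUE — free A3,Mu1,Ld1,B1 rp2 wp1
slot 1 (MUL): ISSUE — free A3,Mu0,Ld1,B1 rp0 wp0
slot 2 (MUL): stall FU — free A3,Mu0,Ld1,B1 rp0 wp0
slot 3 (MEM): stall RD_PORT — free A3,Mu0,Ld1,B1 rp0 wp0
slot 4 (ALU): stall RD_PORT — free A3,Mu0,Ld1,B1 rp0 wp0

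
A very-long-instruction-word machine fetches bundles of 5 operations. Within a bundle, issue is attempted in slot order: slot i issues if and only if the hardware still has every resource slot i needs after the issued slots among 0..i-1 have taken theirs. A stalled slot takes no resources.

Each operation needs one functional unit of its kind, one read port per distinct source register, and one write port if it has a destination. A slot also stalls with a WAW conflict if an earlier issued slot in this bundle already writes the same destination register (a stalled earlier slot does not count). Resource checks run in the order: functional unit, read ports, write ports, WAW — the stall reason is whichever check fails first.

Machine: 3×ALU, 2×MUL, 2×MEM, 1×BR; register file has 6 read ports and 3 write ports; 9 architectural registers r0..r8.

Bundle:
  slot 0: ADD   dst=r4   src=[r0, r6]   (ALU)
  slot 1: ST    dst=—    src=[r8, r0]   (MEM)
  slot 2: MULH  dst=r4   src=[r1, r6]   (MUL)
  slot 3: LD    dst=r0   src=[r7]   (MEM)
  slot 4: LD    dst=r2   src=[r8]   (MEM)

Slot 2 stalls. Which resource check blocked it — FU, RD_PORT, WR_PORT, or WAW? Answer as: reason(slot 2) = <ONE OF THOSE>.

reason(slot 2) = WAW

[0] ALU needs rd=2 wr=1: ok; after: ALU=2 MUL=2 MEM=2 BR=1, R=4, W=2
[1] MEM needs rd=2 wr=0: ok; after: ALU=2 MUL=2 MEM=1 BR=1, R=2, W=2
[2] MUL needs rd=2 wr=1: WAW; after: ALU=2 MUL=2 MEM=1 BR=1, R=2, W=2
[3] MEM needs rd=1 wr=1: ok; after: ALU=2 MUL=2 MEM=0 BR=1, R=1, W=1
[4] MEM needs rd=1 wr=1: FU; after: ALU=2 MUL=2 MEM=0 BR=1, R=1, W=1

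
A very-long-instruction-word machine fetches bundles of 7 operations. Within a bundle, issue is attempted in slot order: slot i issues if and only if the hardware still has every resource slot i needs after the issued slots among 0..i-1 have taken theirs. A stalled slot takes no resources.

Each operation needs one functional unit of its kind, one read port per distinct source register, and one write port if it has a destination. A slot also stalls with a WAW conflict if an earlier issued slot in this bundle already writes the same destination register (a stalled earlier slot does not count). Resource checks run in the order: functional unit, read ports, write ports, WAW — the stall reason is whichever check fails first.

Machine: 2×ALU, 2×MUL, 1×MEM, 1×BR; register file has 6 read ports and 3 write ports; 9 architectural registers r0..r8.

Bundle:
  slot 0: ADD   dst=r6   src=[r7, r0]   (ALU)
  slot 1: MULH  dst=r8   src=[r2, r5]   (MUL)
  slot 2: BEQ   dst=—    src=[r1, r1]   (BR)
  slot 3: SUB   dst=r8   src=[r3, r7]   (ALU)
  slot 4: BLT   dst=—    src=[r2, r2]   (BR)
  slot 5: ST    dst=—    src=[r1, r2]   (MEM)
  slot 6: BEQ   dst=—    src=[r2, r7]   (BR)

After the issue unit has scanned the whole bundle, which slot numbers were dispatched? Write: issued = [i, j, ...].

[0] ALU needs rd=2 wr=1: ok; after: ALU=1 MUL=2 MEM=1 BR=1, R=4, W=2
[1] MUL needs rd=2 wr=1: ok; after: ALU=1 MUL=1 MEM=1 BR=1, R=2, W=1
[2] BR needs rd=1 wr=0: ok; after: ALU=1 MUL=1 MEM=1 BR=0, R=1, W=1
[3] ALU needs rd=2 wr=1: RD_PORT; after: ALU=1 MUL=1 MEM=1 BR=0, R=1, W=1
[4] BR needs rd=1 wr=0: FU; after: ALU=1 MUL=1 MEM=1 BR=0, R=1, W=1
[5] MEM needs rd=2 wr=0: RD_PORT; after: ALU=1 MUL=1 MEM=1 BR=0, R=1, W=1
[6] BR needs rd=2 wr=0: FU; after: ALU=1 MUL=1 MEM=1 BR=0, R=1, W=1

issued = [0, 1, 2]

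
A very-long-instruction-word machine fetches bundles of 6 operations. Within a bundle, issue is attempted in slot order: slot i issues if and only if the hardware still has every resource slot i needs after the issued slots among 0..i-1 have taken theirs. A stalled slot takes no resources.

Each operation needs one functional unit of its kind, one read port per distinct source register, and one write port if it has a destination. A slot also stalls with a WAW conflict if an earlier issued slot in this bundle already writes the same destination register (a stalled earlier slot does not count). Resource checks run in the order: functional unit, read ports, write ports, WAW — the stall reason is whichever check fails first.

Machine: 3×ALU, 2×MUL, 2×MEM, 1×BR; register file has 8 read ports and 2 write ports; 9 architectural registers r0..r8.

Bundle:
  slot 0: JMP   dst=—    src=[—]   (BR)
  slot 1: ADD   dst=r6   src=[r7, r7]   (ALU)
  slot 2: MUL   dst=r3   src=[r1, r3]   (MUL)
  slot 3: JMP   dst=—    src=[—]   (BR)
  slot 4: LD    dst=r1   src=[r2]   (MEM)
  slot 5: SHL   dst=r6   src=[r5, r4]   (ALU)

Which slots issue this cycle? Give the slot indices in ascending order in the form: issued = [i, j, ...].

#0 BR src=- dispatched  <A:3 Mu:2 Ld:2 B:0 rd:8 wr:2>
#1 ALU src=r7,r7 dispatched  <A:2 Mu:2 Ld:2 B:0 rd:7 wr:1>
#2 MUL src=r1,r3 dispatched  <A:2 Mu:1 Ld:2 B:0 rd:5 wr:0>
#3 BR src=- held:FU  <A:2 Mu:1 Ld:2 B:0 rd:5 wr:0>
#4 MEM src=r2 held:WR_PORT  <A:2 Mu:1 Ld:2 B:0 rd:5 wr:0>
#5 ALU src=r5,r4 held:WR_PORT  <A:2 Mu:1 Ld:2 B:0 rd:5 wr:0>

issued = [0, 1, 2]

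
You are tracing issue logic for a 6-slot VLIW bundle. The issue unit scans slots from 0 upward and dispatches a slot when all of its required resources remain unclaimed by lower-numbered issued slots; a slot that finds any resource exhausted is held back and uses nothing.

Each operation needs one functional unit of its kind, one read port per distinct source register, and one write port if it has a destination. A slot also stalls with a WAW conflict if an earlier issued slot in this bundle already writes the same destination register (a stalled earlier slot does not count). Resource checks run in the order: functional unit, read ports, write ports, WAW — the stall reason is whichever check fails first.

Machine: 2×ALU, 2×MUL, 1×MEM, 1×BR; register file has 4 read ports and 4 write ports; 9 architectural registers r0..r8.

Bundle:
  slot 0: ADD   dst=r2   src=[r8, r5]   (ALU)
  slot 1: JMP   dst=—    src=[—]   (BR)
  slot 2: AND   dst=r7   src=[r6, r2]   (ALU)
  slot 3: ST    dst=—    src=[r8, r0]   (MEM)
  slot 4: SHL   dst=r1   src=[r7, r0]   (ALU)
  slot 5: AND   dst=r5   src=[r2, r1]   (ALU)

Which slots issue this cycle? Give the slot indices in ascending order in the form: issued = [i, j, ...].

[0] ALU needs rd=2 wr=1: ok; after: ALU=1 MUL=2 MEM=1 BR=1, R=2, W=3
[1] BR needs rd=0 wr=0: ok; after: ALU=1 MUL=2 MEM=1 BR=0, R=2, W=3
[2] ALU needs rd=2 wr=1: ok; after: ALU=0 MUL=2 MEM=1 BR=0, R=0, W=2
[3] MEM needs rd=2 wr=0: RD_PORT; after: ALU=0 MUL=2 MEM=1 BR=0, R=0, W=2
[4] ALU needs rd=2 wr=1: FU; after: ALU=0 MUL=2 MEM=1 BR=0, R=0, W=2
[5] ALU needs rd=2 wr=1: FU; after: ALU=0 MUL=2 MEM=1 BR=0, R=0, W=2

issued = [0, 1, 2]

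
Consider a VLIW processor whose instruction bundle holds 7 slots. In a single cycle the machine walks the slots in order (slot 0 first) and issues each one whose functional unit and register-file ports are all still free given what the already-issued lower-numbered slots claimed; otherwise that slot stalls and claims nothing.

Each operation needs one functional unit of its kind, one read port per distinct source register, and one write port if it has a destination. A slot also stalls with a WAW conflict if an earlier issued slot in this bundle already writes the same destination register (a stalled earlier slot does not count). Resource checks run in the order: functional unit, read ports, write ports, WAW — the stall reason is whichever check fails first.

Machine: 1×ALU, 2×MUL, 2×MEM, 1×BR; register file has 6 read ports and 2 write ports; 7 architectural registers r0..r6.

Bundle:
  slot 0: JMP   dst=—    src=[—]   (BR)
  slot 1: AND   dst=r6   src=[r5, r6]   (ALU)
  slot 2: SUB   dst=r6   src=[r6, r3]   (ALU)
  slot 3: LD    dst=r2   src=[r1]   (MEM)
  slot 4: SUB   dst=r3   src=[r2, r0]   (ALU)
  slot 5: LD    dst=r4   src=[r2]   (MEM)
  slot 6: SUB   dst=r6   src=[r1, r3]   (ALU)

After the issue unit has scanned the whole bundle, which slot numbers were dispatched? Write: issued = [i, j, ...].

issued = [0, 1, 3]

slot 0 (BR): ISSUE — free A1,Mu2,Ld2,B0 rp6 wp2
slot 1 (ALU): ISSUE — free A0,Mu2,Ld2,B0 rp4 wp1
slot 2 (ALU): stall FU — free A0,Mu2,Ld2,B0 rp4 wp1
slot 3 (MEM): ISSUE — free A0,Mu2,Ld1,B0 rp3 wp0
slot 4 (ALU): stall FU — free A0,Mu2,Ld1,B0 rp3 wp0
slot 5 (MEM): stall WR_PORT — free A0,Mu2,Ld1,B0 rp3 wp0
slot 6 (ALU): stall FU — free A0,Mu2,Ld1,B0 rp3 wp0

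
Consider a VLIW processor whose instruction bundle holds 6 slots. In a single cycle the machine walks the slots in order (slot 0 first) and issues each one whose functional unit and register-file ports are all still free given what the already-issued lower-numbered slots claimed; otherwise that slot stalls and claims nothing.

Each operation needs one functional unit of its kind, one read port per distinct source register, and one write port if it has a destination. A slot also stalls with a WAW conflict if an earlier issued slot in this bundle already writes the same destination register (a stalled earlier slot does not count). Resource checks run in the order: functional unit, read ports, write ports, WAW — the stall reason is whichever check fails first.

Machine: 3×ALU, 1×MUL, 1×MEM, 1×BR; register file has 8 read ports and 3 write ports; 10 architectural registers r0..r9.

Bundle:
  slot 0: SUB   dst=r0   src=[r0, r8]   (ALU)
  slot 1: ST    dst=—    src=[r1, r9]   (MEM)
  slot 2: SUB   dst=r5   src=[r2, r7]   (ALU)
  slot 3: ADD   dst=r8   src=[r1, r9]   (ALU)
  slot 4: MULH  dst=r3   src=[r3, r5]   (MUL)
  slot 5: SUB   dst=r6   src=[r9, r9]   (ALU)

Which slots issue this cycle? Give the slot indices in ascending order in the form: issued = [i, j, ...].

(0) want 1×ALU +2rd +1wr — yes → AL2|MU1|ME1|BR1|rd6|wr2
(1) want 1×MEM +2rd +0wr — yes → AL2|MU1|ME0|BR1|rd4|wr2
(2) want 1×ALU +2rd +1wr — yes → AL1|MU1|ME0|BR1|rd2|wr1
(3) want 1×ALU +2rd +1wr — yes → AL0|MU1|ME0|BR1|rd0|wr0
(4) want 1×MUL +2rd +1wr — RD_PORT → AL0|MU1|ME0|BR1|rd0|wr0
(5) want 1×ALU +1rd +1wr — FU → AL0|MU1|ME0|BR1|rd0|wr0

issued = [0, 1, 2, 3]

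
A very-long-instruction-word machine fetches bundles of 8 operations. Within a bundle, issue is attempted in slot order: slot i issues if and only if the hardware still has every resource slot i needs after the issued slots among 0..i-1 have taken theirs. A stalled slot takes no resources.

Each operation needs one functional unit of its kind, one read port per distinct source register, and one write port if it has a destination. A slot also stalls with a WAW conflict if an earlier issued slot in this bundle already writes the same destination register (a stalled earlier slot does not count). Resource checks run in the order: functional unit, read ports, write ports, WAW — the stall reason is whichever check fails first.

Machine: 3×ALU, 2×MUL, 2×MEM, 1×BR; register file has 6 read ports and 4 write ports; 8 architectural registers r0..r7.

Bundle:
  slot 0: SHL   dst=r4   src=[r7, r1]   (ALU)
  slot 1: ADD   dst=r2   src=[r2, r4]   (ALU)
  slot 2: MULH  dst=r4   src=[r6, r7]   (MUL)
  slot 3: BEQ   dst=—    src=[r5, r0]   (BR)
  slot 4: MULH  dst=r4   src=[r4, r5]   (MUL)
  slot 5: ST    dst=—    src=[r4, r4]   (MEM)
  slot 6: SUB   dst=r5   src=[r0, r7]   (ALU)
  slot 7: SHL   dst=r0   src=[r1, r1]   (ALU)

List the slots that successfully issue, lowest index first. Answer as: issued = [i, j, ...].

issued = [0, 1, 3]

[0] ALU needs rd=2 wr=1: ok; after: ALU=2 MUL=2 MEM=2 BR=1, R=4, W=3
[1] ALU needs rd=2 wr=1: ok; after: ALU=1 MUL=2 MEM=2 BR=1, R=2, W=2
[2] MUL needs rd=2 wr=1: WAW; after: ALU=1 MUL=2 MEM=2 BR=1, R=2, W=2
[3] BR needs rd=2 wr=0: ok; after: ALU=1 MUL=2 MEM=2 BR=0, R=0, W=2
[4] MUL needs rd=2 wr=1: RD_PORT; after: ALU=1 MUL=2 MEM=2 BR=0, R=0, W=2
[5] MEM needs rd=1 wr=0: RD_PORT; after: ALU=1 MUL=2 MEM=2 BR=0, R=0, W=2
[6] ALU needs rd=2 wr=1: RD_PORT; after: ALU=1 MUL=2 MEM=2 BR=0, R=0, W=2
[7] ALU needs rd=1 wr=1: RD_PORT; after: ALU=1 MUL=2 MEM=2 BR=0, R=0, W=2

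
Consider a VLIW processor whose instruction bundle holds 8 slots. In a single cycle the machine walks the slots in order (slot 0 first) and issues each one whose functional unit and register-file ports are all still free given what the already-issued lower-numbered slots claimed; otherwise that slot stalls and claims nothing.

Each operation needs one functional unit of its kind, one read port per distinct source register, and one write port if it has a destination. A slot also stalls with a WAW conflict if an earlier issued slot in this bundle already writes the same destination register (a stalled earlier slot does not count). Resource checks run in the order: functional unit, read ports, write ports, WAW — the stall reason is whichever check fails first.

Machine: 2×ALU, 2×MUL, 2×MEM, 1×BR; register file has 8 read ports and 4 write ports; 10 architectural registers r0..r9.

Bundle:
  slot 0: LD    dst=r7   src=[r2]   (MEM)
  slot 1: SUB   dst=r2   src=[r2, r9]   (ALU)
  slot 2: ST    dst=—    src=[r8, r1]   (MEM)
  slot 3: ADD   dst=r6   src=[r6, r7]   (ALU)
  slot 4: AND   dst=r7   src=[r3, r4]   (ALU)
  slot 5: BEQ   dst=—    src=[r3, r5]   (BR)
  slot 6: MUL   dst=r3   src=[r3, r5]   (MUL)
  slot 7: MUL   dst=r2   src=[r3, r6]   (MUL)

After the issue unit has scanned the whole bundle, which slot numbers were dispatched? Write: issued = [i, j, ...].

slot 0 (MEM): ISSUE — free A2,Mu2,Ld1,B1 rp7 wp3
slot 1 (ALU): ISSUE — free A1,Mu2,Ld1,B1 rp5 wp2
slot 2 (MEM): ISSUE — free A1,Mu2,Ld0,B1 rp3 wp2
slot 3 (ALU): ISSUE — free A0,Mu2,Ld0,B1 rp1 wp1
slot 4 (ALU): stall FU — free A0,Mu2,Ld0,B1 rp1 wp1
slot 5 (BR): stall RD_PORT — free A0,Mu2,Ld0,B1 rp1 wp1
slot 6 (MUL): stall RD_PORT — free A0,Mu2,Ld0,B1 rp1 wp1
slot 7 (MUL): stall RD_PORT — free A0,Mu2,Ld0,B1 rp1 wp1

issued = [0, 1, 2, 3]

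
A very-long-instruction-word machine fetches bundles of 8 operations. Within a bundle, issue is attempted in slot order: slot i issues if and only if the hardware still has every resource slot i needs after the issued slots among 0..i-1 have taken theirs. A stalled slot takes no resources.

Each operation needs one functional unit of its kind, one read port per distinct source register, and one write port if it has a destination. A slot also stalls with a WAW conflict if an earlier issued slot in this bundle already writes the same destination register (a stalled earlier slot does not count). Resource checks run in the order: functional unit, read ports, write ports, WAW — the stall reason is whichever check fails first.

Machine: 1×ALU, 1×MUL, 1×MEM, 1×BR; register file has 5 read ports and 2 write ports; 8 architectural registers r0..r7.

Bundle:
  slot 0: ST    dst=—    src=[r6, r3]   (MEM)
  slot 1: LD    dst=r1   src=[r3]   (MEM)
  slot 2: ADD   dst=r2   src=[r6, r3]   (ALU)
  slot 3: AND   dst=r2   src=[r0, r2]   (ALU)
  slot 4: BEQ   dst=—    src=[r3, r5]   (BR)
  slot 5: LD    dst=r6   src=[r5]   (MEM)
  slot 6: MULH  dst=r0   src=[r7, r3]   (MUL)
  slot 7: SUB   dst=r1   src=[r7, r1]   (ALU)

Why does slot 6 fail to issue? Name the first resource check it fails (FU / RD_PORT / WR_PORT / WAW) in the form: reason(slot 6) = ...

reason(slot 6) = RD_PORT

[0] MEM needs rd=2 wr=0: ok; after: ALU=1 MUL=1 MEM=0 BR=1, R=3, W=2
[1] MEM needs rd=1 wr=1: FU; after: ALU=1 MUL=1 MEM=0 BR=1, R=3, W=2
[2] ALU needs rd=2 wr=1: ok; after: ALU=0 MUL=1 MEM=0 BR=1, R=1, W=1
[3] ALU needs rd=2 wr=1: FU; after: ALU=0 MUL=1 MEM=0 BR=1, R=1, W=1
[4] BR needs rd=2 wr=0: RD_PORT; after: ALU=0 MUL=1 MEM=0 BR=1, R=1, W=1
[5] MEM needs rd=1 wr=1: FU; after: ALU=0 MUL=1 MEM=0 BR=1, R=1, W=1
[6] MUL needs rd=2 wr=1: RD_PORT; after: ALU=0 MUL=1 MEM=0 BR=1, R=1, W=1
[7] ALU needs rd=2 wr=1: FU; after: ALU=0 MUL=1 MEM=0 BR=1, R=1, W=1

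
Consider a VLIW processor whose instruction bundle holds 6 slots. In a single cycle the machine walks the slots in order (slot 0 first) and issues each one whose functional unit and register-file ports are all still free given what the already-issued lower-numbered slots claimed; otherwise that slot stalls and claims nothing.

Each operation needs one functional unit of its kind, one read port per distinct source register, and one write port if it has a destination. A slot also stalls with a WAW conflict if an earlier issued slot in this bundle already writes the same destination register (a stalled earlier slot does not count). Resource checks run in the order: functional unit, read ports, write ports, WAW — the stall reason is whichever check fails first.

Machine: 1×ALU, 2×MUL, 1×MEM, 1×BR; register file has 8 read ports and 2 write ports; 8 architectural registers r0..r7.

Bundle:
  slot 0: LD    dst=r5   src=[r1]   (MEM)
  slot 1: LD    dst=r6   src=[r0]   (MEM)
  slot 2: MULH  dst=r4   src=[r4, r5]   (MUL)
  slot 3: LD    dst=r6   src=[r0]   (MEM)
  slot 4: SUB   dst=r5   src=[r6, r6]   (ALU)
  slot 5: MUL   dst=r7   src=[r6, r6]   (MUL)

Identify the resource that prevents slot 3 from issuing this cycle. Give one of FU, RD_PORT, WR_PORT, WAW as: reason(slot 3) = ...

reason(slot 3) = FU

  0. MEM→r5 ⇒ go  {1A/2Mu/0Ld/1B | 7r 1w}
  1. MEM→r6 ⇒ no(FU)  {1A/2Mu/0Ld/1B | 7r 1w}
  2. MUL→r4 ⇒ go  {1A/1Mu/0Ld/1B | 5r 0w}
  3. MEM→r6 ⇒ no(FU)  {1A/1Mu/0Ld/1B | 5r 0w}
  4. ALU→r5 ⇒ no(WR_PORT)  {1A/1Mu/0Ld/1B | 5r 0w}
  5. MUL→r7 ⇒ no(WR_PORT)  {1A/1Mu/0Ld/1B | 5r 0w}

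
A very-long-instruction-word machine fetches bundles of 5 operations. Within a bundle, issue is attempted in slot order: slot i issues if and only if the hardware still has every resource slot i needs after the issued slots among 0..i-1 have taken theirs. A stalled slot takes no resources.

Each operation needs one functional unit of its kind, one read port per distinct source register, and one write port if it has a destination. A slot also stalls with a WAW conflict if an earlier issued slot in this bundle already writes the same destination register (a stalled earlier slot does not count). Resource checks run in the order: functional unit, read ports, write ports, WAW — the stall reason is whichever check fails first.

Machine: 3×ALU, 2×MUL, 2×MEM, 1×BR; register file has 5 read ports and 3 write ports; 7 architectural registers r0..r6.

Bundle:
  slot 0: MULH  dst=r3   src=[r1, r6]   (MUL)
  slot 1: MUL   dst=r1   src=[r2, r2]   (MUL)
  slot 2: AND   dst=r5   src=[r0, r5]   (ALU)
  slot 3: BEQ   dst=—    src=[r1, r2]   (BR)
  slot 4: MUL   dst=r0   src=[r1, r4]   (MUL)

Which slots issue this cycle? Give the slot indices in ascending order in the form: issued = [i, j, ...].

issued = [0, 1, 2]

[0] MUL needs rd=2 wr=1: ok; after: ALU=3 MUL=1 MEM=2 BR=1, R=3, W=2
[1] MUL needs rd=1 wr=1: ok; after: ALU=3 MUL=0 MEM=2 BR=1, R=2, W=1
[2] ALU needs rd=2 wr=1: ok; after: ALU=2 MUL=0 MEM=2 BR=1, R=0, W=0
[3] BR needs rd=2 wr=0: RD_PORT; after: ALU=2 MUL=0 MEM=2 BR=1, R=0, W=0
[4] MUL needs rd=2 wr=1: FU; after: ALU=2 MUL=0 MEM=2 BR=1, R=0, W=0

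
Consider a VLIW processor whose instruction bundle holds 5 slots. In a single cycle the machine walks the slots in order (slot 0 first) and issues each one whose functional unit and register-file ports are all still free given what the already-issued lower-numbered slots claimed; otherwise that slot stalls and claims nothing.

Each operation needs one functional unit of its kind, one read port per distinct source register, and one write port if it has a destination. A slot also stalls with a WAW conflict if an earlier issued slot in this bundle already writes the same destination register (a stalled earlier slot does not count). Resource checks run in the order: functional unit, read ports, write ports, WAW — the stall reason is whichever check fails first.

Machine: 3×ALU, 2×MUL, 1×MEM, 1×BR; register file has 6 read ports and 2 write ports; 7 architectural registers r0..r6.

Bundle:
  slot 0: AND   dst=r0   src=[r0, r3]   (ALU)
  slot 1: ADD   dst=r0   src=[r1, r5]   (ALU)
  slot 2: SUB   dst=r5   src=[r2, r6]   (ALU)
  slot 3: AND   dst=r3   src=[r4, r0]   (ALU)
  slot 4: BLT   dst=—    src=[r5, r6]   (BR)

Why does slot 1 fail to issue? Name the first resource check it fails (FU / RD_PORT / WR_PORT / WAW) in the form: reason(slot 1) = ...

(0) want 1×ALU +2rd +1wr — yes → AL2|MU2|ME1|BR1|rd4|wr1
(1) want 1×ALU +2rd +1wr — WAW → AL2|MU2|ME1|BR1|rd4|wr1
(2) want 1×ALU +2rd +1wr — yes → AL1|MU2|ME1|BR1|rd2|wr0
(3) want 1×ALU +2rd +1wr — WR_PORT → AL1|MU2|ME1|BR1|rd2|wr0
(4) want 1×BR +2rd +0wr — yes → AL1|MU2|ME1|BR0|rd0|wr0

reason(slot 1) = WAW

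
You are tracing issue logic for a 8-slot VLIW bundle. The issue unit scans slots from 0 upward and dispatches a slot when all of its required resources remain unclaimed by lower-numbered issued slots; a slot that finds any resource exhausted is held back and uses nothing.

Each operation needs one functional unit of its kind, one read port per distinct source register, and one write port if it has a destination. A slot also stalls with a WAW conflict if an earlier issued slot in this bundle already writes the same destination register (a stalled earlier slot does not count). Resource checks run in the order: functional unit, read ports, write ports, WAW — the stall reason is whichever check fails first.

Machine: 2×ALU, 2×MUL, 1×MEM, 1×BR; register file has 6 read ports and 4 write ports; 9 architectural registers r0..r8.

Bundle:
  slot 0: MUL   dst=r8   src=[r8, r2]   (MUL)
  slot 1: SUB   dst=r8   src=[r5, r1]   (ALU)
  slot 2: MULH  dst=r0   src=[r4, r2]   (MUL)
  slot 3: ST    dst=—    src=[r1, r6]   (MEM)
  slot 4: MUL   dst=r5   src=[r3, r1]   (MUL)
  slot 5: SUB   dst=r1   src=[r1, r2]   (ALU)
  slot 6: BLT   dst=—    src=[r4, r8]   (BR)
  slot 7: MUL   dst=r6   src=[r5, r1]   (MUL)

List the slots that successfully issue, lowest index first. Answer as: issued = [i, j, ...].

issued = [0, 2, 3]

#0 MUL src=r8,r2 dispatched  <A:2 Mu:1 Ld:1 B:1 rd:4 wr:3>
#1 ALU src=r5,r1 held:WAW  <A:2 Mu:1 Ld:1 B:1 rd:4 wr:3>
#2 MUL src=r4,r2 dispatched  <A:2 Mu:0 Ld:1 B:1 rd:2 wr:2>
#3 MEM src=r1,r6 dispatched  <A:2 Mu:0 Ld:0 B:1 rd:0 wr:2>
#4 MUL src=r3,r1 held:FU  <A:2 Mu:0 Ld:0 B:1 rd:0 wr:2>
#5 ALU src=r1,r2 held:RD_PORT  <A:2 Mu:0 Ld:0 B:1 rd:0 wr:2>
#6 BR src=r4,r8 held:RD_PORT  <A:2 Mu:0 Ld:0 B:1 rd:0 wr:2>
#7 MUL src=r5,r1 held:FU  <A:2 Mu:0 Ld:0 B:1 rd:0 wr:2>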